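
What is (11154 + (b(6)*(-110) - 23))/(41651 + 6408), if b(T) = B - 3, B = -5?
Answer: 12011/48059 ≈ 0.24992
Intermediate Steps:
b(T) = -8 (b(T) = -5 - 3 = -8)
(11154 + (b(6)*(-110) - 23))/(41651 + 6408) = (11154 + (-8*(-110) - 23))/(41651 + 6408) = (11154 + (880 - 23))/48059 = (11154 + 857)*(1/48059) = 12011*(1/48059) = 12011/48059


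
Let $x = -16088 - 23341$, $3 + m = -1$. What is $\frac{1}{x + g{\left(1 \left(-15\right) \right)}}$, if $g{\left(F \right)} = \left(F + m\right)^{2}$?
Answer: $- \frac{1}{39068} \approx -2.5596 \cdot 10^{-5}$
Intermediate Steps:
$m = -4$ ($m = -3 - 1 = -4$)
$x = -39429$
$g{\left(F \right)} = \left(-4 + F\right)^{2}$ ($g{\left(F \right)} = \left(F - 4\right)^{2} = \left(-4 + F\right)^{2}$)
$\frac{1}{x + g{\left(1 \left(-15\right) \right)}} = \frac{1}{-39429 + \left(-4 + 1 \left(-15\right)\right)^{2}} = \frac{1}{-39429 + \left(-4 - 15\right)^{2}} = \frac{1}{-39429 + \left(-19\right)^{2}} = \frac{1}{-39429 + 361} = \frac{1}{-39068} = - \frac{1}{39068}$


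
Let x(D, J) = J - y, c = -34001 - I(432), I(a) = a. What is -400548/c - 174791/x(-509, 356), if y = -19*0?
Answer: -5875983415/12258148 ≈ -479.35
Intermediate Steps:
y = 0
c = -34433 (c = -34001 - 1*432 = -34001 - 432 = -34433)
x(D, J) = J (x(D, J) = J - 1*0 = J + 0 = J)
-400548/c - 174791/x(-509, 356) = -400548/(-34433) - 174791/356 = -400548*(-1/34433) - 174791*1/356 = 400548/34433 - 174791/356 = -5875983415/12258148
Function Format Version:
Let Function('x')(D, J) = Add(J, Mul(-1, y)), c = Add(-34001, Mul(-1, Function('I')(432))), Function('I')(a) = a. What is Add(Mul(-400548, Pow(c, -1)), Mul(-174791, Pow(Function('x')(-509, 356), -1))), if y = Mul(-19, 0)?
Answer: Rational(-5875983415, 12258148) ≈ -479.35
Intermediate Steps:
y = 0
c = -34433 (c = Add(-34001, Mul(-1, 432)) = Add(-34001, -432) = -34433)
Function('x')(D, J) = J (Function('x')(D, J) = Add(J, Mul(-1, 0)) = Add(J, 0) = J)
Add(Mul(-400548, Pow(c, -1)), Mul(-174791, Pow(Function('x')(-509, 356), -1))) = Add(Mul(-400548, Pow(-34433, -1)), Mul(-174791, Pow(356, -1))) = Add(Mul(-400548, Rational(-1, 34433)), Mul(-174791, Rational(1, 356))) = Add(Rational(400548, 34433), Rational(-174791, 356)) = Rational(-5875983415, 12258148)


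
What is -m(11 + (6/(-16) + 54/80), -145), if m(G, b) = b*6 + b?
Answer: 1015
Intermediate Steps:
m(G, b) = 7*b (m(G, b) = 6*b + b = 7*b)
-m(11 + (6/(-16) + 54/80), -145) = -7*(-145) = -1*(-1015) = 1015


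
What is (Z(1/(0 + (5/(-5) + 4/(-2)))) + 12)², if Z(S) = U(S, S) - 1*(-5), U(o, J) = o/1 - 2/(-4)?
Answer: 10609/36 ≈ 294.69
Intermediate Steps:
U(o, J) = ½ + o (U(o, J) = o*1 - 2*(-¼) = o + ½ = ½ + o)
Z(S) = 11/2 + S (Z(S) = (½ + S) - 1*(-5) = (½ + S) + 5 = 11/2 + S)
(Z(1/(0 + (5/(-5) + 4/(-2)))) + 12)² = ((11/2 + 1/(0 + (5/(-5) + 4/(-2)))) + 12)² = ((11/2 + 1/(0 + (5*(-⅕) + 4*(-½)))) + 12)² = ((11/2 + 1/(0 + (-1 - 2))) + 12)² = ((11/2 + 1/(0 - 3)) + 12)² = ((11/2 + 1/(-3)) + 12)² = ((11/2 - ⅓) + 12)² = (31/6 + 12)² = (103/6)² = 10609/36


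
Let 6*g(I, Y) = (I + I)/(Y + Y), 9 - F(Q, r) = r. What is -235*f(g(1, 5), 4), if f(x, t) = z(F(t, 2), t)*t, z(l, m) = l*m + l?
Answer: -32900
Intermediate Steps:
F(Q, r) = 9 - r
z(l, m) = l + l*m
g(I, Y) = I/(6*Y) (g(I, Y) = ((I + I)/(Y + Y))/6 = ((2*I)/((2*Y)))/6 = ((2*I)*(1/(2*Y)))/6 = (I/Y)/6 = I/(6*Y))
f(x, t) = t*(7 + 7*t) (f(x, t) = ((9 - 1*2)*(1 + t))*t = ((9 - 2)*(1 + t))*t = (7*(1 + t))*t = (7 + 7*t)*t = t*(7 + 7*t))
-235*f(g(1, 5), 4) = -1645*4*(1 + 4) = -1645*4*5 = -235*140 = -32900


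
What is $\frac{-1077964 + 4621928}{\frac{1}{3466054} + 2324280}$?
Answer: $\frac{12283570598056}{8056079991121} \approx 1.5248$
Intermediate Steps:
$\frac{-1077964 + 4621928}{\frac{1}{3466054} + 2324280} = \frac{3543964}{\frac{1}{3466054} + 2324280} = \frac{3543964}{\frac{8056079991121}{3466054}} = 3543964 \cdot \frac{3466054}{8056079991121} = \frac{12283570598056}{8056079991121}$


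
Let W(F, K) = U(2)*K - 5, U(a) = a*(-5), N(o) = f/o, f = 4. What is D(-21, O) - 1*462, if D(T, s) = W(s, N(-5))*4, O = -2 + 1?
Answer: -450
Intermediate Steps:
N(o) = 4/o
O = -1
U(a) = -5*a
W(F, K) = -5 - 10*K (W(F, K) = (-5*2)*K - 5 = -10*K - 5 = -5 - 10*K)
D(T, s) = 12 (D(T, s) = (-5 - 40/(-5))*4 = (-5 - 40*(-1)/5)*4 = (-5 - 10*(-4/5))*4 = (-5 + 8)*4 = 3*4 = 12)
D(-21, O) - 1*462 = 12 - 1*462 = 12 - 462 = -450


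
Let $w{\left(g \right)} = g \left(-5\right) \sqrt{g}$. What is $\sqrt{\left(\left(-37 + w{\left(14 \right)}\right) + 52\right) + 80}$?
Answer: $\sqrt{95 - 70 \sqrt{14}} \approx 12.92 i$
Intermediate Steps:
$w{\left(g \right)} = - 5 g^{\frac{3}{2}}$ ($w{\left(g \right)} = - 5 g \sqrt{g} = - 5 g^{\frac{3}{2}}$)
$\sqrt{\left(\left(-37 + w{\left(14 \right)}\right) + 52\right) + 80} = \sqrt{\left(\left(-37 - 5 \cdot 14^{\frac{3}{2}}\right) + 52\right) + 80} = \sqrt{\left(\left(-37 - 5 \cdot 14 \sqrt{14}\right) + 52\right) + 80} = \sqrt{\left(\left(-37 - 70 \sqrt{14}\right) + 52\right) + 80} = \sqrt{\left(15 - 70 \sqrt{14}\right) + 80} = \sqrt{95 - 70 \sqrt{14}}$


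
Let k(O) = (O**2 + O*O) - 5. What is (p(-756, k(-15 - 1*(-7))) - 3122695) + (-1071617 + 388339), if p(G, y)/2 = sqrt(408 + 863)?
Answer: -3805973 + 2*sqrt(1271) ≈ -3.8059e+6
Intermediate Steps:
k(O) = -5 + 2*O**2 (k(O) = (O**2 + O**2) - 5 = 2*O**2 - 5 = -5 + 2*O**2)
p(G, y) = 2*sqrt(1271) (p(G, y) = 2*sqrt(408 + 863) = 2*sqrt(1271))
(p(-756, k(-15 - 1*(-7))) - 3122695) + (-1071617 + 388339) = (2*sqrt(1271) - 3122695) + (-1071617 + 388339) = (-3122695 + 2*sqrt(1271)) - 683278 = -3805973 + 2*sqrt(1271)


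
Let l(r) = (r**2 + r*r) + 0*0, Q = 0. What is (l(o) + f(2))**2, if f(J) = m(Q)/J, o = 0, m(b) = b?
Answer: 0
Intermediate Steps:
l(r) = 2*r**2 (l(r) = (r**2 + r**2) + 0 = 2*r**2 + 0 = 2*r**2)
f(J) = 0 (f(J) = 0/J = 0)
(l(o) + f(2))**2 = (2*0**2 + 0)**2 = (2*0 + 0)**2 = (0 + 0)**2 = 0**2 = 0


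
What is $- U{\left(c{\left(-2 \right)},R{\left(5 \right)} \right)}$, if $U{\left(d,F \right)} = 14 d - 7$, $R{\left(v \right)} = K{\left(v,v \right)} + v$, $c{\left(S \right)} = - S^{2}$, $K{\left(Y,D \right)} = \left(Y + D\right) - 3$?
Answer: $63$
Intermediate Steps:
$K{\left(Y,D \right)} = -3 + D + Y$ ($K{\left(Y,D \right)} = \left(D + Y\right) - 3 = -3 + D + Y$)
$R{\left(v \right)} = -3 + 3 v$ ($R{\left(v \right)} = \left(-3 + v + v\right) + v = \left(-3 + 2 v\right) + v = -3 + 3 v$)
$U{\left(d,F \right)} = -7 + 14 d$
$- U{\left(c{\left(-2 \right)},R{\left(5 \right)} \right)} = - (-7 + 14 \left(- \left(-2\right)^{2}\right)) = - (-7 + 14 \left(\left(-1\right) 4\right)) = - (-7 + 14 \left(-4\right)) = - (-7 - 56) = \left(-1\right) \left(-63\right) = 63$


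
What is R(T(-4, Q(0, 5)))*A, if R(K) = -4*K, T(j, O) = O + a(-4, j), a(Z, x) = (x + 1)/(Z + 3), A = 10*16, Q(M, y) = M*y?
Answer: -1920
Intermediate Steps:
A = 160
a(Z, x) = (1 + x)/(3 + Z)
T(j, O) = -1 + O - j (T(j, O) = O + (1 + j)/(3 - 4) = O + (1 + j)/(-1) = O - (1 + j) = O + (-1 - j) = -1 + O - j)
R(T(-4, Q(0, 5)))*A = -4*(-1 + 0*5 - 1*(-4))*160 = -4*(-1 + 0 + 4)*160 = -4*3*160 = -12*160 = -1920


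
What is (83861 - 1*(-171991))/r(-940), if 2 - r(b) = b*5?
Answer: 127926/2351 ≈ 54.413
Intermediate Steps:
r(b) = 2 - 5*b (r(b) = 2 - b*5 = 2 - 5*b)
(83861 - 1*(-171991))/r(-940) = (83861 - 1*(-171991))/(2 - 5*(-940)) = (83861 + 171991)/(2 + 4700) = 255852/4702 = 255852*(1/4702) = 127926/2351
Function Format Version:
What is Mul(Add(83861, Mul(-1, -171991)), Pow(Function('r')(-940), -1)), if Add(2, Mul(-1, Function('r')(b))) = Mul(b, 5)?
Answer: Rational(127926, 2351) ≈ 54.413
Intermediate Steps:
Function('r')(b) = Add(2, Mul(-5, b)) (Function('r')(b) = Add(2, Mul(-1, Mul(b, 5))) = Add(2, Mul(-1, Mul(5, b))) = Add(2, Mul(-5, b)))
Mul(Add(83861, Mul(-1, -171991)), Pow(Function('r')(-940), -1)) = Mul(Add(83861, Mul(-1, -171991)), Pow(Add(2, Mul(-5, -940)), -1)) = Mul(Add(83861, 171991), Pow(Add(2, 4700), -1)) = Mul(255852, Pow(4702, -1)) = Mul(255852, Rational(1, 4702)) = Rational(127926, 2351)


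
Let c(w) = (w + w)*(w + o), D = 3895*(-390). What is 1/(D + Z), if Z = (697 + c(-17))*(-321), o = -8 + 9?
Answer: -1/1917411 ≈ -5.2154e-7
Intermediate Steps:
D = -1519050
o = 1
c(w) = 2*w*(1 + w) (c(w) = (w + w)*(w + 1) = (2*w)*(1 + w) = 2*w*(1 + w))
Z = -398361 (Z = (697 + 2*(-17)*(1 - 17))*(-321) = (697 + 2*(-17)*(-16))*(-321) = (697 + 544)*(-321) = 1241*(-321) = -398361)
1/(D + Z) = 1/(-1519050 - 398361) = 1/(-1917411) = -1/1917411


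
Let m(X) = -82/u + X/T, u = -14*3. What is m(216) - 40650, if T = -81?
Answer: -284555/7 ≈ -40651.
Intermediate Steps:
u = -42
m(X) = 41/21 - X/81 (m(X) = -82/(-42) + X/(-81) = -82*(-1/42) + X*(-1/81) = 41/21 - X/81)
m(216) - 40650 = (41/21 - 1/81*216) - 40650 = (41/21 - 8/3) - 40650 = -5/7 - 40650 = -284555/7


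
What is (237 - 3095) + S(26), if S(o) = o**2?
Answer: -2182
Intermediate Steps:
(237 - 3095) + S(26) = (237 - 3095) + 26**2 = -2858 + 676 = -2182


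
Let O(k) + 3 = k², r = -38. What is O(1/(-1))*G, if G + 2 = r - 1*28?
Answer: 136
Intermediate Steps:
G = -68 (G = -2 + (-38 - 1*28) = -2 + (-38 - 28) = -2 - 66 = -68)
O(k) = -3 + k²
O(1/(-1))*G = (-3 + (1/(-1))²)*(-68) = (-3 + (-1)²)*(-68) = (-3 + 1)*(-68) = -2*(-68) = 136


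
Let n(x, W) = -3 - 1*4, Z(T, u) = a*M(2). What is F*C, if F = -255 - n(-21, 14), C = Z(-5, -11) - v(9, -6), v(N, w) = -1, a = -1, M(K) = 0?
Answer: -248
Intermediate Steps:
Z(T, u) = 0 (Z(T, u) = -1*0 = 0)
C = 1 (C = 0 - 1*(-1) = 0 + 1 = 1)
n(x, W) = -7 (n(x, W) = -3 - 4 = -7)
F = -248 (F = -255 - 1*(-7) = -255 + 7 = -248)
F*C = -248*1 = -248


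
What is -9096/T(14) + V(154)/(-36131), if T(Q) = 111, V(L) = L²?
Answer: -110426684/1336847 ≈ -82.602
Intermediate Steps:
-9096/T(14) + V(154)/(-36131) = -9096/111 + 154²/(-36131) = -9096*1/111 + 23716*(-1/36131) = -3032/37 - 23716/36131 = -110426684/1336847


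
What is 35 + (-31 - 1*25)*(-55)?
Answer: 3115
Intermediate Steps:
35 + (-31 - 1*25)*(-55) = 35 + (-31 - 25)*(-55) = 35 - 56*(-55) = 35 + 3080 = 3115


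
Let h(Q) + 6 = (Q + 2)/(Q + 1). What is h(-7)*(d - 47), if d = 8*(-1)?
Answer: 1705/6 ≈ 284.17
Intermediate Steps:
h(Q) = -6 + (2 + Q)/(1 + Q) (h(Q) = -6 + (Q + 2)/(Q + 1) = -6 + (2 + Q)/(1 + Q))
d = -8
h(-7)*(d - 47) = ((-4 - 5*(-7))/(1 - 7))*(-8 - 47) = ((-4 + 35)/(-6))*(-55) = -⅙*31*(-55) = -31/6*(-55) = 1705/6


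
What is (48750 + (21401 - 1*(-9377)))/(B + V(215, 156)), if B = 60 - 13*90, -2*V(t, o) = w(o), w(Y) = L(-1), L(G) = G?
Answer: -159056/2219 ≈ -71.679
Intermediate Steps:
w(Y) = -1
V(t, o) = 1/2 (V(t, o) = -1/2*(-1) = 1/2)
B = -1110 (B = 60 - 1170 = -1110)
(48750 + (21401 - 1*(-9377)))/(B + V(215, 156)) = (48750 + (21401 - 1*(-9377)))/(-1110 + 1/2) = (48750 + (21401 + 9377))/(-2219/2) = (48750 + 30778)*(-2/2219) = 79528*(-2/2219) = -159056/2219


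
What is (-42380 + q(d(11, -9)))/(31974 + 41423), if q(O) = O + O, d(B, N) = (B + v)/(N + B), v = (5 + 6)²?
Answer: -42248/73397 ≈ -0.57561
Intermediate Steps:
v = 121 (v = 11² = 121)
d(B, N) = (121 + B)/(B + N) (d(B, N) = (B + 121)/(N + B) = (121 + B)/(B + N))
q(O) = 2*O
(-42380 + q(d(11, -9)))/(31974 + 41423) = (-42380 + 2*((121 + 11)/(11 - 9)))/(31974 + 41423) = (-42380 + 2*(132/2))/73397 = (-42380 + 2*((½)*132))*(1/73397) = (-42380 + 2*66)*(1/73397) = (-42380 + 132)*(1/73397) = -42248*1/73397 = -42248/73397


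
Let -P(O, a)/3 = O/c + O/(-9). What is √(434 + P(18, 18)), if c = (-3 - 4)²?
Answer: √21506/7 ≈ 20.950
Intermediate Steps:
c = 49 (c = (-7)² = 49)
P(O, a) = 40*O/147 (P(O, a) = -3*(O/49 + O/(-9)) = -3*(O*(1/49) + O*(-⅑)) = -3*(O/49 - O/9) = -(-40)*O/147 = 40*O/147)
√(434 + P(18, 18)) = √(434 + (40/147)*18) = √(434 + 240/49) = √(21506/49) = √21506/7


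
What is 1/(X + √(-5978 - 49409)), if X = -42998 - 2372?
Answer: -45370/2058492287 - I*√55387/2058492287 ≈ -2.204e-5 - 1.1433e-7*I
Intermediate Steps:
X = -45370
1/(X + √(-5978 - 49409)) = 1/(-45370 + √(-5978 - 49409)) = 1/(-45370 + √(-55387)) = 1/(-45370 + I*√55387)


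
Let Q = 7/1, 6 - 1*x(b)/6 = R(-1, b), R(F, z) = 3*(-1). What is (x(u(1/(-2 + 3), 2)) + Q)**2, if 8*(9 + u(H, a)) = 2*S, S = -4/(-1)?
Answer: 3721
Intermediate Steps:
S = 4 (S = -4*(-1) = 4)
R(F, z) = -3
u(H, a) = -8 (u(H, a) = -9 + (2*4)/8 = -9 + (1/8)*8 = -9 + 1 = -8)
x(b) = 54 (x(b) = 36 - 6*(-3) = 36 + 18 = 54)
Q = 7 (Q = 7*1 = 7)
(x(u(1/(-2 + 3), 2)) + Q)**2 = (54 + 7)**2 = 61**2 = 3721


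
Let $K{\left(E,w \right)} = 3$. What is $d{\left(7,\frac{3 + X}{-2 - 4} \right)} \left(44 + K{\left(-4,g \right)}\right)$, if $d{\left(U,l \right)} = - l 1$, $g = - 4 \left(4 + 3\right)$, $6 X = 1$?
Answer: $\frac{893}{36} \approx 24.806$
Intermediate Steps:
$X = \frac{1}{6}$ ($X = \frac{1}{6} \cdot 1 = \frac{1}{6} \approx 0.16667$)
$g = -28$ ($g = \left(-4\right) 7 = -28$)
$d{\left(U,l \right)} = - l$
$d{\left(7,\frac{3 + X}{-2 - 4} \right)} \left(44 + K{\left(-4,g \right)}\right) = - \frac{3 + \frac{1}{6}}{-2 - 4} \left(44 + 3\right) = - \frac{19}{6 \left(-6\right)} 47 = - \frac{19 \left(-1\right)}{6 \cdot 6} \cdot 47 = \left(-1\right) \left(- \frac{19}{36}\right) 47 = \frac{19}{36} \cdot 47 = \frac{893}{36}$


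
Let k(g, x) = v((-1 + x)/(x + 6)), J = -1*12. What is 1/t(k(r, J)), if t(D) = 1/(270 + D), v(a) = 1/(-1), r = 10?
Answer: 269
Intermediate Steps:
J = -12
v(a) = -1
k(g, x) = -1
1/t(k(r, J)) = 1/(1/(270 - 1)) = 1/(1/269) = 269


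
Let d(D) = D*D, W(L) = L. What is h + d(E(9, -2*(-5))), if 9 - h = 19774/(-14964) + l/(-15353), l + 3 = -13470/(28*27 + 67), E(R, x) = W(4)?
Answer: 2488281949705/94538953158 ≈ 26.320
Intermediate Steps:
E(R, x) = 4
l = -15939/823 (l = -3 - 13470/(28*27 + 67) = -3 - 13470/(756 + 67) = -3 - 13470/823 = -15939/823 ≈ -19.367)
d(D) = D²
h = 975658699177/94538953158 (h = 9 - (19774/(-14964) - 15939/823/(-15353)) = 9 - (19774*(-1/14964) - 15939/823*(-1/15353)) = 9 - (-9887/7482 + 15939/12635519) = 9 - 1*(-124808120755/94538953158) = 9 + 124808120755/94538953158 = 975658699177/94538953158 ≈ 10.320)
h + d(E(9, -2*(-5))) = 975658699177/94538953158 + 4² = 975658699177/94538953158 + 16 = 2488281949705/94538953158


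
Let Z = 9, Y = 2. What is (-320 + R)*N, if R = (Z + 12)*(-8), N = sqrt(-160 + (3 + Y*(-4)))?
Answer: -488*I*sqrt(165) ≈ -6268.5*I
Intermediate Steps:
N = I*sqrt(165) (N = sqrt(-160 + (3 + 2*(-4))) = sqrt(-160 + (3 - 8)) = sqrt(-160 - 5) = sqrt(-165) = I*sqrt(165) ≈ 12.845*I)
R = -168 (R = (9 + 12)*(-8) = 21*(-8) = -168)
(-320 + R)*N = (-320 - 168)*(I*sqrt(165)) = -488*I*sqrt(165)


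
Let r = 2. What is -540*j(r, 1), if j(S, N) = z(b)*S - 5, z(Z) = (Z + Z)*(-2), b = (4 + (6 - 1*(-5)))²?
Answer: 974700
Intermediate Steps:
b = 225 (b = (4 + (6 + 5))² = (4 + 11)² = 15² = 225)
z(Z) = -4*Z (z(Z) = (2*Z)*(-2) = -4*Z)
j(S, N) = -5 - 900*S (j(S, N) = (-4*225)*S - 5 = -900*S - 5 = -5 - 900*S)
-540*j(r, 1) = -540*(-5 - 900*2) = -540*(-5 - 1800) = -540*(-1805) = 974700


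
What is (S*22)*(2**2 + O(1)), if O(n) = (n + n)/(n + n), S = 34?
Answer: 3740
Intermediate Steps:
O(n) = 1 (O(n) = (2*n)/((2*n)) = (2*n)*(1/(2*n)) = 1)
(S*22)*(2**2 + O(1)) = (34*22)*(2**2 + 1) = 748*(4 + 1) = 748*5 = 3740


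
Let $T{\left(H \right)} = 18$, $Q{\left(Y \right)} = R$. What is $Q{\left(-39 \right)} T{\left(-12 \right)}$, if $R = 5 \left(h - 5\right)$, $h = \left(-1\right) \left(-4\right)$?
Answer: $-90$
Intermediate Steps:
$h = 4$
$R = -5$ ($R = 5 \left(4 - 5\right) = 5 \left(-1\right) = -5$)
$Q{\left(Y \right)} = -5$
$Q{\left(-39 \right)} T{\left(-12 \right)} = \left(-5\right) 18 = -90$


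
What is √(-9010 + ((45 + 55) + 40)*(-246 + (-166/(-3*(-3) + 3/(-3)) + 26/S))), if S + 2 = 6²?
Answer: I*√13365655/17 ≈ 215.05*I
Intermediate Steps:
S = 34 (S = -2 + 6² = -2 + 36 = 34)
√(-9010 + ((45 + 55) + 40)*(-246 + (-166/(-3*(-3) + 3/(-3)) + 26/S))) = √(-9010 + ((45 + 55) + 40)*(-246 + (-166/(-3*(-3) + 3/(-3)) + 26/34))) = √(-9010 + (100 + 40)*(-246 + (-166/(9 + 3*(-⅓)) + 26*(1/34)))) = √(-9010 + 140*(-246 + (-166/(9 - 1) + 13/17))) = √(-9010 + 140*(-246 + (-166/8 + 13/17))) = √(-9010 + 140*(-246 + (-166*⅛ + 13/17))) = √(-9010 + 140*(-246 + (-83/4 + 13/17))) = √(-9010 + 140*(-246 - 1359/68)) = √(-9010 + 140*(-18087/68)) = √(-9010 - 633045/17) = √(-786215/17) = I*√13365655/17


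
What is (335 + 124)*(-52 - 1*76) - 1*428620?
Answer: -487372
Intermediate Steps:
(335 + 124)*(-52 - 1*76) - 1*428620 = 459*(-52 - 76) - 428620 = 459*(-128) - 428620 = -58752 - 428620 = -487372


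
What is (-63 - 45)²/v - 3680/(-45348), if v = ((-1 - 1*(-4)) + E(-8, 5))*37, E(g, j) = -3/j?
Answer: 55131860/419469 ≈ 131.43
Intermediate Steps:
v = 444/5 (v = ((-1 - 1*(-4)) - 3/5)*37 = ((-1 + 4) - 3*⅕)*37 = (3 - ⅗)*37 = (12/5)*37 = 444/5 ≈ 88.800)
(-63 - 45)²/v - 3680/(-45348) = (-63 - 45)²/(444/5) - 3680/(-45348) = (-108)²*(5/444) - 3680*(-1/45348) = 11664*(5/444) + 920/11337 = 4860/37 + 920/11337 = 55131860/419469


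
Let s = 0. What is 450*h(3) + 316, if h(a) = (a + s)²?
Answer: 4366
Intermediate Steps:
h(a) = a² (h(a) = (a + 0)² = a²)
450*h(3) + 316 = 450*3² + 316 = 450*9 + 316 = 4050 + 316 = 4366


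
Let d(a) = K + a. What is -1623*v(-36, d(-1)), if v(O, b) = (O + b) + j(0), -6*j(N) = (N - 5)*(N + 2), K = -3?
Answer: 62215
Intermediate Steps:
d(a) = -3 + a
j(N) = -(-5 + N)*(2 + N)/6 (j(N) = -(N - 5)*(N + 2)/6 = -(-5 + N)*(2 + N)/6)
v(O, b) = 5/3 + O + b (v(O, b) = (O + b) + (5/3 + (½)*0 - ⅙*0²) = (O + b) + (5/3 + 0 - ⅙*0) = (O + b) + (5/3 + 0 + 0) = (O + b) + 5/3 = 5/3 + O + b)
-1623*v(-36, d(-1)) = -1623*(5/3 - 36 + (-3 - 1)) = -1623*(5/3 - 36 - 4) = -1623*(-115/3) = 62215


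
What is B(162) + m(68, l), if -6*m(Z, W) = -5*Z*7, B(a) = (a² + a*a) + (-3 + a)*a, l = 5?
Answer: 235928/3 ≈ 78643.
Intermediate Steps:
B(a) = 2*a² + a*(-3 + a) (B(a) = (a² + a²) + a*(-3 + a) = 2*a² + a*(-3 + a))
m(Z, W) = 35*Z/6 (m(Z, W) = -(-5*Z)*7/6 = -(-35)*Z/6 = 35*Z/6)
B(162) + m(68, l) = 3*162*(-1 + 162) + (35/6)*68 = 3*162*161 + 1190/3 = 78246 + 1190/3 = 235928/3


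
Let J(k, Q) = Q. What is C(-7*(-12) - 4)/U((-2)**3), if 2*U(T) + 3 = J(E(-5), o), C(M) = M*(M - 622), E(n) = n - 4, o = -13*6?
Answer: 86720/81 ≈ 1070.6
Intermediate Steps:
o = -78
E(n) = -4 + n
C(M) = M*(-622 + M)
U(T) = -81/2 (U(T) = -3/2 + (1/2)*(-78) = -3/2 - 39 = -81/2)
C(-7*(-12) - 4)/U((-2)**3) = ((-7*(-12) - 4)*(-622 + (-7*(-12) - 4)))/(-81/2) = ((84 - 4)*(-622 + (84 - 4)))*(-2/81) = (80*(-622 + 80))*(-2/81) = (80*(-542))*(-2/81) = -43360*(-2/81) = 86720/81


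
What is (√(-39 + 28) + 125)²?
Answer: (125 + I*√11)² ≈ 15614.0 + 829.16*I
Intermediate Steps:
(√(-39 + 28) + 125)² = (√(-11) + 125)² = (I*√11 + 125)² = (125 + I*√11)²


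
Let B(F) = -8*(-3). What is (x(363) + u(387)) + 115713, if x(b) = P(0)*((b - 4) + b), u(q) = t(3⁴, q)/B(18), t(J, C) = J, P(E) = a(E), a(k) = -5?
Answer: 896851/8 ≈ 1.1211e+5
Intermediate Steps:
P(E) = -5
B(F) = 24
u(q) = 27/8 (u(q) = 3⁴/24 = 81*(1/24) = 27/8)
x(b) = 20 - 10*b (x(b) = -5*((b - 4) + b) = -5*((-4 + b) + b) = -5*(-4 + 2*b) = 20 - 10*b)
(x(363) + u(387)) + 115713 = ((20 - 10*363) + 27/8) + 115713 = ((20 - 3630) + 27/8) + 115713 = (-3610 + 27/8) + 115713 = -28853/8 + 115713 = 896851/8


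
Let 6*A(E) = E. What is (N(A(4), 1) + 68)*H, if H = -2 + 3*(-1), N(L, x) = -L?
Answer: -1010/3 ≈ -336.67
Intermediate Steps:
A(E) = E/6
H = -5 (H = -2 - 3 = -5)
(N(A(4), 1) + 68)*H = (-4/6 + 68)*(-5) = (-1*⅔ + 68)*(-5) = (-⅔ + 68)*(-5) = (202/3)*(-5) = -1010/3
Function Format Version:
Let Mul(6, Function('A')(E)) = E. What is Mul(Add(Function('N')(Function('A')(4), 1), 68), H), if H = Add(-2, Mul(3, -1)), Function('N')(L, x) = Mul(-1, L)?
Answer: Rational(-1010, 3) ≈ -336.67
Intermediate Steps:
Function('A')(E) = Mul(Rational(1, 6), E)
H = -5 (H = Add(-2, -3) = -5)
Mul(Add(Function('N')(Function('A')(4), 1), 68), H) = Mul(Add(Mul(-1, Mul(Rational(1, 6), 4)), 68), -5) = Mul(Add(Mul(-1, Rational(2, 3)), 68), -5) = Mul(Add(Rational(-2, 3), 68), -5) = Mul(Rational(202, 3), -5) = Rational(-1010, 3)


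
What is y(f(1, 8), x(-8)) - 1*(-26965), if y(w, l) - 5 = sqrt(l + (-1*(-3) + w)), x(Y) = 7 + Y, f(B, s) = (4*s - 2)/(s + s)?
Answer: 26970 + sqrt(62)/4 ≈ 26972.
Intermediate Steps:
f(B, s) = (-2 + 4*s)/(2*s) (f(B, s) = (-2 + 4*s)/((2*s)) = (-2 + 4*s)*(1/(2*s)) = (-2 + 4*s)/(2*s))
y(w, l) = 5 + sqrt(3 + l + w) (y(w, l) = 5 + sqrt(l + (-1*(-3) + w)) = 5 + sqrt(l + (3 + w)) = 5 + sqrt(3 + l + w))
y(f(1, 8), x(-8)) - 1*(-26965) = (5 + sqrt(3 + (7 - 8) + (2 - 1/8))) - 1*(-26965) = (5 + sqrt(3 - 1 + (2 - 1*1/8))) + 26965 = (5 + sqrt(3 - 1 + (2 - 1/8))) + 26965 = (5 + sqrt(3 - 1 + 15/8)) + 26965 = (5 + sqrt(31/8)) + 26965 = (5 + sqrt(62)/4) + 26965 = 26970 + sqrt(62)/4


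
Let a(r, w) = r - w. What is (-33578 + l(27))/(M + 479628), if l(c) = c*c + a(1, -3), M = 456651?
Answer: -32845/936279 ≈ -0.035080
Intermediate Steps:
l(c) = 4 + c² (l(c) = c*c + (1 - 1*(-3)) = c² + (1 + 3) = c² + 4 = 4 + c²)
(-33578 + l(27))/(M + 479628) = (-33578 + (4 + 27²))/(456651 + 479628) = (-33578 + (4 + 729))/936279 = (-33578 + 733)*(1/936279) = -32845*1/936279 = -32845/936279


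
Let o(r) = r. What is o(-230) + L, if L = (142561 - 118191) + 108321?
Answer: 132461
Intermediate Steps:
L = 132691 (L = 24370 + 108321 = 132691)
o(-230) + L = -230 + 132691 = 132461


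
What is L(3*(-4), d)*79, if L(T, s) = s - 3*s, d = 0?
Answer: 0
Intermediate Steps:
L(T, s) = -2*s (L(T, s) = s - 3*s = -2*s)
L(3*(-4), d)*79 = -2*0*79 = 0*79 = 0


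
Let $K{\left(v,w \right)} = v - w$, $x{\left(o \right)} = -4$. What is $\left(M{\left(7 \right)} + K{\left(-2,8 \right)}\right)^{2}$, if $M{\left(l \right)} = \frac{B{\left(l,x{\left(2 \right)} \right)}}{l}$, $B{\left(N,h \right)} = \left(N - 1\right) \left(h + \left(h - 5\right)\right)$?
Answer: $\frac{21904}{49} \approx 447.02$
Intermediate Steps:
$B{\left(N,h \right)} = \left(-1 + N\right) \left(-5 + 2 h\right)$ ($B{\left(N,h \right)} = \left(-1 + N\right) \left(h + \left(-5 + h\right)\right) = \left(-1 + N\right) \left(-5 + 2 h\right)$)
$M{\left(l \right)} = \frac{13 - 13 l}{l}$ ($M{\left(l \right)} = \frac{5 - 5 l - -8 + 2 l \left(-4\right)}{l} = \frac{5 - 5 l + 8 - 8 l}{l} = \frac{13 - 13 l}{l}$)
$\left(M{\left(7 \right)} + K{\left(-2,8 \right)}\right)^{2} = \left(\left(-13 + \frac{13}{7}\right) - 10\right)^{2} = \left(- \frac{78}{7} - 10\right)^{2} = \left(- \frac{148}{7}\right)^{2} = \frac{21904}{49}$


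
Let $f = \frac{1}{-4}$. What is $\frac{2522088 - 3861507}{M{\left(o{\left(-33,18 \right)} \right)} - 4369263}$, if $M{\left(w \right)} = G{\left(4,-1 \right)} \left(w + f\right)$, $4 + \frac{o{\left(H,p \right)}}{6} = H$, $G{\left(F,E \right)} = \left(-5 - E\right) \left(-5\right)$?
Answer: $\frac{1339419}{4373708} \approx 0.30624$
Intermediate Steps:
$f = - \frac{1}{4} \approx -0.25$
$G{\left(F,E \right)} = 25 + 5 E$
$o{\left(H,p \right)} = -24 + 6 H$
$M{\left(w \right)} = -5 + 20 w$ ($M{\left(w \right)} = \left(25 + 5 \left(-1\right)\right) \left(w - \frac{1}{4}\right) = \left(25 - 5\right) \left(- \frac{1}{4} + w\right) = 20 \left(- \frac{1}{4} + w\right) = -5 + 20 w$)
$\frac{2522088 - 3861507}{M{\left(o{\left(-33,18 \right)} \right)} - 4369263} = \frac{2522088 - 3861507}{\left(-5 + 20 \left(-24 + 6 \left(-33\right)\right)\right) - 4369263} = - \frac{1339419}{\left(-5 + 20 \left(-24 - 198\right)\right) - 4369263} = - \frac{1339419}{\left(-5 + 20 \left(-222\right)\right) - 4369263} = - \frac{1339419}{\left(-5 - 4440\right) - 4369263} = - \frac{1339419}{-4445 - 4369263} = - \frac{1339419}{-4373708} = \left(-1339419\right) \left(- \frac{1}{4373708}\right) = \frac{1339419}{4373708}$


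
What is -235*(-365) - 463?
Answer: 85312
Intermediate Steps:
-235*(-365) - 463 = 85775 - 463 = 85312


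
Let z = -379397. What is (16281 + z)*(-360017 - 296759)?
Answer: 238485874016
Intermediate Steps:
(16281 + z)*(-360017 - 296759) = (16281 - 379397)*(-360017 - 296759) = -363116*(-656776) = 238485874016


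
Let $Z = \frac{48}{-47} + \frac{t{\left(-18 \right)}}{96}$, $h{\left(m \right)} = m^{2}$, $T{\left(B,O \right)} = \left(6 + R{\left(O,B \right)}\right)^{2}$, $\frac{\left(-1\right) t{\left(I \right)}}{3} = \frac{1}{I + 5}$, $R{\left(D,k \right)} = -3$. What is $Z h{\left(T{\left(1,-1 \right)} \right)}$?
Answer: $- \frac{1613601}{19552} \approx -82.529$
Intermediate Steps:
$t{\left(I \right)} = - \frac{3}{5 + I}$ ($t{\left(I \right)} = - \frac{3}{I + 5} = - \frac{3}{5 + I}$)
$T{\left(B,O \right)} = 9$ ($T{\left(B,O \right)} = \left(6 - 3\right)^{2} = 3^{2} = 9$)
$Z = - \frac{19921}{19552}$ ($Z = \frac{48}{-47} + \frac{\left(-3\right) \frac{1}{5 - 18}}{96} = 48 \left(- \frac{1}{47}\right) + - \frac{3}{-13} \cdot \frac{1}{96} = - \frac{48}{47} + \left(-3\right) \left(- \frac{1}{13}\right) \frac{1}{96} = - \frac{48}{47} + \frac{3}{13} \cdot \frac{1}{96} = - \frac{48}{47} + \frac{1}{416} = - \frac{19921}{19552} \approx -1.0189$)
$Z h{\left(T{\left(1,-1 \right)} \right)} = - \frac{19921 \cdot 9^{2}}{19552} = \left(- \frac{19921}{19552}\right) 81 = - \frac{1613601}{19552}$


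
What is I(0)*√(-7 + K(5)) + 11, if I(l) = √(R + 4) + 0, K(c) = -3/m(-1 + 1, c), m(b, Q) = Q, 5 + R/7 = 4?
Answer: 11 - √570/5 ≈ 6.2251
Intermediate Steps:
R = -7 (R = -35 + 7*4 = -35 + 28 = -7)
K(c) = -3/c
I(l) = I*√3 (I(l) = √(-7 + 4) + 0 = √(-3) + 0 = I*√3 + 0 = I*√3)
I(0)*√(-7 + K(5)) + 11 = (I*√3)*√(-7 - 3/5) + 11 = (I*√3)*√(-7 - 3*⅕) + 11 = (I*√3)*√(-7 - ⅗) + 11 = (I*√3)*√(-38/5) + 11 = (I*√3)*(I*√190/5) + 11 = -√570/5 + 11 = 11 - √570/5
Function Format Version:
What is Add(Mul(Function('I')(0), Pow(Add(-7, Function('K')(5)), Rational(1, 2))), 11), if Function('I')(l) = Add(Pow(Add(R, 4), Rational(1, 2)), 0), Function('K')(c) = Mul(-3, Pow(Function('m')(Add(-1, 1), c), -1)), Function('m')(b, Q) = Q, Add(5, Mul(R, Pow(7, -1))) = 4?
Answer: Add(11, Mul(Rational(-1, 5), Pow(570, Rational(1, 2)))) ≈ 6.2251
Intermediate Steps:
R = -7 (R = Add(-35, Mul(7, 4)) = Add(-35, 28) = -7)
Function('K')(c) = Mul(-3, Pow(c, -1))
Function('I')(l) = Mul(I, Pow(3, Rational(1, 2))) (Function('I')(l) = Add(Pow(Add(-7, 4), Rational(1, 2)), 0) = Add(Pow(-3, Rational(1, 2)), 0) = Add(Mul(I, Pow(3, Rational(1, 2))), 0) = Mul(I, Pow(3, Rational(1, 2))))
Add(Mul(Function('I')(0), Pow(Add(-7, Function('K')(5)), Rational(1, 2))), 11) = Add(Mul(Mul(I, Pow(3, Rational(1, 2))), Pow(Add(-7, Mul(-3, Pow(5, -1))), Rational(1, 2))), 11) = Add(Mul(Mul(I, Pow(3, Rational(1, 2))), Pow(Add(-7, Mul(-3, Rational(1, 5))), Rational(1, 2))), 11) = Add(Mul(Mul(I, Pow(3, Rational(1, 2))), Pow(Add(-7, Rational(-3, 5)), Rational(1, 2))), 11) = Add(Mul(Mul(I, Pow(3, Rational(1, 2))), Pow(Rational(-38, 5), Rational(1, 2))), 11) = Add(Mul(Mul(I, Pow(3, Rational(1, 2))), Mul(Rational(1, 5), I, Pow(190, Rational(1, 2)))), 11) = Add(Mul(Rational(-1, 5), Pow(570, Rational(1, 2))), 11) = Add(11, Mul(Rational(-1, 5), Pow(570, Rational(1, 2))))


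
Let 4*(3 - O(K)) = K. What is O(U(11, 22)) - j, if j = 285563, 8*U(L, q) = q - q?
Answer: -285560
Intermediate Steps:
U(L, q) = 0 (U(L, q) = (q - q)/8 = (⅛)*0 = 0)
O(K) = 3 - K/4
O(U(11, 22)) - j = (3 - ¼*0) - 1*285563 = (3 + 0) - 285563 = 3 - 285563 = -285560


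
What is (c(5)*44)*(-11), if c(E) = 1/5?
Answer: -484/5 ≈ -96.800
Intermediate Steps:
c(E) = 1/5 (c(E) = 1*(1/5) = 1/5)
(c(5)*44)*(-11) = ((1/5)*44)*(-11) = (44/5)*(-11) = -484/5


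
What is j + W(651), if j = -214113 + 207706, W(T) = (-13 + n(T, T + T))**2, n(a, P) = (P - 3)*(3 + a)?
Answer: 721706311682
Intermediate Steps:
n(a, P) = (-3 + P)*(3 + a)
W(T) = (-22 + 2*T**2 + 3*T)**2 (W(T) = (-13 + (-9 - 3*T + 3*(T + T) + (T + T)*T))**2 = (-13 + (-9 - 3*T + 3*(2*T) + (2*T)*T))**2 = (-13 + (-9 - 3*T + 6*T + 2*T**2))**2 = (-13 + (-9 + 2*T**2 + 3*T))**2 = (-22 + 2*T**2 + 3*T)**2)
j = -6407
j + W(651) = -6407 + (22 - 3*651 - 2*651**2)**2 = -6407 + (22 - 1953 - 2*423801)**2 = -6407 + (22 - 1953 - 847602)**2 = -6407 + (-849533)**2 = -6407 + 721706318089 = 721706311682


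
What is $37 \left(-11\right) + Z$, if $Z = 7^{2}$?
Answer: $-358$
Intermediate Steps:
$Z = 49$
$37 \left(-11\right) + Z = 37 \left(-11\right) + 49 = -407 + 49 = -358$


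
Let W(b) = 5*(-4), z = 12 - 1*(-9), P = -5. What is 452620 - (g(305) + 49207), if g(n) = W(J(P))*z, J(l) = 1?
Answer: 403833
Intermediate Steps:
z = 21 (z = 12 + 9 = 21)
W(b) = -20
g(n) = -420 (g(n) = -20*21 = -420)
452620 - (g(305) + 49207) = 452620 - (-420 + 49207) = 452620 - 1*48787 = 452620 - 48787 = 403833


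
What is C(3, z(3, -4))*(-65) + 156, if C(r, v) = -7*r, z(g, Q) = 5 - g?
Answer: 1521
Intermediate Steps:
C(3, z(3, -4))*(-65) + 156 = -7*3*(-65) + 156 = -21*(-65) + 156 = 1365 + 156 = 1521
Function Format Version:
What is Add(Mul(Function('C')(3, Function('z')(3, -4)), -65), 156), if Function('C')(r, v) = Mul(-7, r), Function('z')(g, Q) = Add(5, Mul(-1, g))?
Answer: 1521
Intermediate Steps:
Add(Mul(Function('C')(3, Function('z')(3, -4)), -65), 156) = Add(Mul(Mul(-7, 3), -65), 156) = Add(Mul(-21, -65), 156) = Add(1365, 156) = 1521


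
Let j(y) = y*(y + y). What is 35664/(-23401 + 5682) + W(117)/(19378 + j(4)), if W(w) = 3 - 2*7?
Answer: -692433149/343925790 ≈ -2.0133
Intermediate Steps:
j(y) = 2*y**2 (j(y) = y*(2*y) = 2*y**2)
W(w) = -11 (W(w) = 3 - 14 = -11)
35664/(-23401 + 5682) + W(117)/(19378 + j(4)) = 35664/(-23401 + 5682) - 11/(19378 + 2*4**2) = 35664/(-17719) - 11/(19378 + 2*16) = 35664*(-1/17719) - 11/(19378 + 32) = -35664/17719 - 11/19410 = -692433149/343925790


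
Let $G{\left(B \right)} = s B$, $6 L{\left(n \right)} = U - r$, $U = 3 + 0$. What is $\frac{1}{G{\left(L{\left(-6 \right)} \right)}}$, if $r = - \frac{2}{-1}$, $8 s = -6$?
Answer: $-8$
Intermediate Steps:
$s = - \frac{3}{4}$ ($s = \frac{1}{8} \left(-6\right) = - \frac{3}{4} \approx -0.75$)
$U = 3$
$r = 2$ ($r = \left(-2\right) \left(-1\right) = 2$)
$L{\left(n \right)} = \frac{1}{6}$ ($L{\left(n \right)} = \frac{3 - 2}{6} = \frac{1}{6} \cdot 1 = \frac{1}{6}$)
$G{\left(B \right)} = - \frac{3 B}{4}$
$\frac{1}{G{\left(L{\left(-6 \right)} \right)}} = \frac{1}{\left(- \frac{3}{4}\right) \frac{1}{6}} = \frac{1}{- \frac{1}{8}} = -8$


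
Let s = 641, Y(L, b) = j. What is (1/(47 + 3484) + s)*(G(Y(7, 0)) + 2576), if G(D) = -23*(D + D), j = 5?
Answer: 1769956904/1177 ≈ 1.5038e+6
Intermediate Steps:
Y(L, b) = 5
G(D) = -46*D
(1/(47 + 3484) + s)*(G(Y(7, 0)) + 2576) = (1/(47 + 3484) + 641)*(-46*5 + 2576) = (1/3531 + 641)*(-230 + 2576) = (1/3531 + 641)*2346 = (2263372/3531)*2346 = 1769956904/1177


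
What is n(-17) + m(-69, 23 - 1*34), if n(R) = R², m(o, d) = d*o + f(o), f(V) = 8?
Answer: 1056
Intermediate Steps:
m(o, d) = 8 + d*o (m(o, d) = d*o + 8 = 8 + d*o)
n(-17) + m(-69, 23 - 1*34) = (-17)² + (8 + (23 - 1*34)*(-69)) = 289 + (8 + (23 - 34)*(-69)) = 289 + (8 - 11*(-69)) = 289 + (8 + 759) = 289 + 767 = 1056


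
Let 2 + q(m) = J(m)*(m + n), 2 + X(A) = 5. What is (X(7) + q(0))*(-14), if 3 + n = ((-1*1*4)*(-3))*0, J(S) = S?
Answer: -14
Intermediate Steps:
X(A) = 3 (X(A) = -2 + 5 = 3)
n = -3 (n = -3 + ((-1*1*4)*(-3))*0 = -3 + (-1*4*(-3))*0 = -3 - 4*(-3)*0 = -3 + 12*0 = -3 + 0 = -3)
q(m) = -2 + m*(-3 + m) (q(m) = -2 + m*(m - 3) = -2 + m*(-3 + m))
(X(7) + q(0))*(-14) = (3 + (-2 + 0² - 3*0))*(-14) = (3 + (-2 + 0 + 0))*(-14) = (3 - 2)*(-14) = 1*(-14) = -14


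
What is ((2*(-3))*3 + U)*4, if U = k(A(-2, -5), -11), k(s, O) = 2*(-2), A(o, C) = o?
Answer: -88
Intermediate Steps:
k(s, O) = -4
U = -4
((2*(-3))*3 + U)*4 = ((2*(-3))*3 - 4)*4 = (-6*3 - 4)*4 = (-18 - 4)*4 = -22*4 = -88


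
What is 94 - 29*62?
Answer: -1704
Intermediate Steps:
94 - 29*62 = 94 - 1798 = -1704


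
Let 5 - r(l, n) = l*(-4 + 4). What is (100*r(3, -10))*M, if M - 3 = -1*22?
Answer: -9500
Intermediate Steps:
r(l, n) = 5 (r(l, n) = 5 - l*(-4 + 4) = 5 - l*0 = 5 - 1*0 = 5 + 0 = 5)
M = -19 (M = 3 - 1*22 = 3 - 22 = -19)
(100*r(3, -10))*M = (100*5)*(-19) = 500*(-19) = -9500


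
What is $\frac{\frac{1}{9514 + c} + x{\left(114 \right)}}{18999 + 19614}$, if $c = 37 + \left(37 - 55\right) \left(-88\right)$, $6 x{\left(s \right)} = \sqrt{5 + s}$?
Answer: $\frac{1}{429955755} + \frac{\sqrt{119}}{231678} \approx 4.7088 \cdot 10^{-5}$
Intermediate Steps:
$x{\left(s \right)} = \frac{\sqrt{5 + s}}{6}$
$c = 1621$ ($c = 37 - -1584 = 37 + 1584 = 1621$)
$\frac{\frac{1}{9514 + c} + x{\left(114 \right)}}{18999 + 19614} = \frac{\frac{1}{9514 + 1621} + \frac{\sqrt{5 + 114}}{6}}{18999 + 19614} = \frac{\frac{1}{11135} + \frac{\sqrt{119}}{6}}{38613} = \left(\frac{1}{11135} + \frac{\sqrt{119}}{6}\right) \frac{1}{38613} = \frac{1}{429955755} + \frac{\sqrt{119}}{231678}$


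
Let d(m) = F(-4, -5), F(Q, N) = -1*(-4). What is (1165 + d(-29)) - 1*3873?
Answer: -2704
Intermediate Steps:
F(Q, N) = 4
d(m) = 4
(1165 + d(-29)) - 1*3873 = (1165 + 4) - 1*3873 = 1169 - 3873 = -2704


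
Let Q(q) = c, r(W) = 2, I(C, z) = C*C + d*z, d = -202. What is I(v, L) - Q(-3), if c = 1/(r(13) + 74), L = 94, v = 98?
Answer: -713185/76 ≈ -9384.0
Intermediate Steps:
I(C, z) = C² - 202*z (I(C, z) = C*C - 202*z = C² - 202*z)
c = 1/76 (c = 1/(2 + 74) = 1/76 ≈ 0.013158)
Q(q) = 1/76
I(v, L) - Q(-3) = (98² - 202*94) - 1*1/76 = (9604 - 18988) - 1/76 = -9384 - 1/76 = -713185/76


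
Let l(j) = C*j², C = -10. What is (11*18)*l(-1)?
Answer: -1980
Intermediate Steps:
l(j) = -10*j²
(11*18)*l(-1) = (11*18)*(-10*(-1)²) = 198*(-10*1) = 198*(-10) = -1980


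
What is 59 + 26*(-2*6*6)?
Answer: -1813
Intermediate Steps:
59 + 26*(-2*6*6) = 59 + 26*(-12*6) = 59 + 26*(-72) = 59 - 1872 = -1813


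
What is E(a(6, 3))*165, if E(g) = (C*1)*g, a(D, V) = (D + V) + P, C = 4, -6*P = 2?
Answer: 5720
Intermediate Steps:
P = -⅓ (P = -⅙*2 = -⅓ ≈ -0.33333)
a(D, V) = -⅓ + D + V (a(D, V) = (D + V) - ⅓ = -⅓ + D + V)
E(g) = 4*g (E(g) = (4*1)*g = 4*g)
E(a(6, 3))*165 = (4*(-⅓ + 6 + 3))*165 = (4*(26/3))*165 = (104/3)*165 = 5720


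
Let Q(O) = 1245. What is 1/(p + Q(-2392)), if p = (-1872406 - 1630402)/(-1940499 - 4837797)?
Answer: 847287/1055310166 ≈ 0.00080288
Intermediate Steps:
p = 437851/847287 (p = -3502808/(-6778296) = -3502808*(-1/6778296) = 437851/847287 ≈ 0.51677)
1/(p + Q(-2392)) = 1/(437851/847287 + 1245) = 1/(1055310166/847287) = 847287/1055310166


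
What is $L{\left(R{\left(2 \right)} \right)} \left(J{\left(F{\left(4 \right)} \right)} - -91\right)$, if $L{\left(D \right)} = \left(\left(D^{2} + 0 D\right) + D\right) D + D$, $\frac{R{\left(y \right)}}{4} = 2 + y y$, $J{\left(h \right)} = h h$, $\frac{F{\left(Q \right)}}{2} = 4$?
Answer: $2235720$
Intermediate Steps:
$F{\left(Q \right)} = 8$ ($F{\left(Q \right)} = 2 \cdot 4 = 8$)
$J{\left(h \right)} = h^{2}$
$R{\left(y \right)} = 8 + 4 y^{2}$ ($R{\left(y \right)} = 4 \left(2 + y y\right) = 4 \left(2 + y^{2}\right) = 8 + 4 y^{2}$)
$L{\left(D \right)} = D + D \left(D + D^{2}\right)$ ($L{\left(D \right)} = \left(\left(D^{2} + 0\right) + D\right) D + D = \left(D^{2} + D\right) D + D = \left(D + D^{2}\right) D + D = D \left(D + D^{2}\right) + D = D + D \left(D + D^{2}\right)$)
$L{\left(R{\left(2 \right)} \right)} \left(J{\left(F{\left(4 \right)} \right)} - -91\right) = \left(8 + 4 \cdot 2^{2}\right) \left(1 + \left(8 + 4 \cdot 2^{2}\right) + \left(8 + 4 \cdot 2^{2}\right)^{2}\right) \left(8^{2} - -91\right) = \left(8 + 4 \cdot 4\right) \left(1 + \left(8 + 4 \cdot 4\right) + \left(8 + 4 \cdot 4\right)^{2}\right) \left(64 + 91\right) = \left(8 + 16\right) \left(1 + \left(8 + 16\right) + \left(8 + 16\right)^{2}\right) 155 = 24 \left(1 + 24 + 24^{2}\right) 155 = 24 \left(1 + 24 + 576\right) 155 = 24 \cdot 601 \cdot 155 = 14424 \cdot 155 = 2235720$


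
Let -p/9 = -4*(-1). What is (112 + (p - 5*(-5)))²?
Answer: 10201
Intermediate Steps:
p = -36 (p = -(-36)*(-1) = -9*4 = -36)
(112 + (p - 5*(-5)))² = (112 + (-36 - 5*(-5)))² = (112 + (-36 + 25))² = (112 - 11)² = 101² = 10201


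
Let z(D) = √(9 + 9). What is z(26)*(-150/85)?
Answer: -90*√2/17 ≈ -7.4870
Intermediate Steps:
z(D) = 3*√2 (z(D) = √18 = 3*√2)
z(26)*(-150/85) = (3*√2)*(-150/85) = (3*√2)*(-150*1/85) = (3*√2)*(-30/17) = -90*√2/17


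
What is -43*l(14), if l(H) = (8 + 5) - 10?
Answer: -129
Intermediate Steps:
l(H) = 3 (l(H) = 13 - 10 = 3)
-43*l(14) = -43*3 = -129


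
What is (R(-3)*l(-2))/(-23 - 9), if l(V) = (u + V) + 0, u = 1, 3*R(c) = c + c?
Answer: -1/16 ≈ -0.062500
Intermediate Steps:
R(c) = 2*c/3 (R(c) = (c + c)/3 = (2*c)/3 = 2*c/3)
l(V) = 1 + V (l(V) = (1 + V) + 0 = 1 + V)
(R(-3)*l(-2))/(-23 - 9) = (((⅔)*(-3))*(1 - 2))/(-23 - 9) = -2*(-1)/(-32) = 2*(-1/32) = -1/16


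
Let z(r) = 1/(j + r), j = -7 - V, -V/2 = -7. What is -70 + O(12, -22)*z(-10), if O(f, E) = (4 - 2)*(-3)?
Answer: -2164/31 ≈ -69.806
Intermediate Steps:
V = 14 (V = -2*(-7) = 14)
O(f, E) = -6 (O(f, E) = 2*(-3) = -6)
j = -21 (j = -7 - 1*14 = -7 - 14 = -21)
z(r) = 1/(-21 + r)
-70 + O(12, -22)*z(-10) = -70 - 6/(-21 - 10) = -70 - 6/(-31) = -70 - 6*(-1/31) = -70 + 6/31 = -2164/31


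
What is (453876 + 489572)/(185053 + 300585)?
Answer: 471724/242819 ≈ 1.9427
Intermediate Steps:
(453876 + 489572)/(185053 + 300585) = 943448/485638 = 943448*(1/485638) = 471724/242819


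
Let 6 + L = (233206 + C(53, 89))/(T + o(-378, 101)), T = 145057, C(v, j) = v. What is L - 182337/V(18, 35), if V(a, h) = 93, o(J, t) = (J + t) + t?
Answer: -8825439136/4491311 ≈ -1965.0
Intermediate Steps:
o(J, t) = J + 2*t
L = -636027/144881 (L = -6 + (233206 + 53)/(145057 + (-378 + 2*101)) = -6 + 233259/(145057 + (-378 + 202)) = -6 + 233259/(145057 - 176) = -6 + 233259/144881 = -636027/144881 ≈ -4.3900)
L - 182337/V(18, 35) = -636027/144881 - 182337/93 = -636027/144881 - 182337*1/93 = -636027/144881 - 60779/31 = -8825439136/4491311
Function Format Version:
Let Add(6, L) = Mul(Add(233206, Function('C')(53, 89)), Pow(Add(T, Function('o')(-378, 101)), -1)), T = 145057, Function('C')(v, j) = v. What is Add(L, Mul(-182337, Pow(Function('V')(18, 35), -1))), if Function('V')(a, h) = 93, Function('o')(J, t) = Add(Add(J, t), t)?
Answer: Rational(-8825439136, 4491311) ≈ -1965.0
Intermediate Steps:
Function('o')(J, t) = Add(J, Mul(2, t))
L = Rational(-636027, 144881) (L = Add(-6, Mul(Add(233206, 53), Pow(Add(145057, Add(-378, Mul(2, 101))), -1))) = Add(-6, Mul(233259, Pow(Add(145057, Add(-378, 202)), -1))) = Add(-6, Mul(233259, Pow(Add(145057, -176), -1))) = Add(-6, Mul(233259, Pow(144881, -1))) = Add(-6, Mul(233259, Rational(1, 144881))) = Add(-6, Rational(233259, 144881)) = Rational(-636027, 144881) ≈ -4.3900)
Add(L, Mul(-182337, Pow(Function('V')(18, 35), -1))) = Add(Rational(-636027, 144881), Mul(-182337, Pow(93, -1))) = Add(Rational(-636027, 144881), Mul(-182337, Rational(1, 93))) = Add(Rational(-636027, 144881), Rational(-60779, 31)) = Rational(-8825439136, 4491311)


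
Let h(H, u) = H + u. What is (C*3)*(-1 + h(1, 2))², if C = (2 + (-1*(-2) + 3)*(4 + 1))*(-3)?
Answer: -972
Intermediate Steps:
C = -81 (C = (2 + (2 + 3)*5)*(-3) = (2 + 5*5)*(-3) = (2 + 25)*(-3) = 27*(-3) = -81)
(C*3)*(-1 + h(1, 2))² = (-81*3)*(-1 + (1 + 2))² = -243*(-1 + 3)² = -243*2² = -243*4 = -972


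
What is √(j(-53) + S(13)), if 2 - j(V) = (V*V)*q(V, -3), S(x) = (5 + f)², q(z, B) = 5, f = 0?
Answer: I*√14018 ≈ 118.4*I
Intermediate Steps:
S(x) = 25 (S(x) = (5 + 0)² = 5² = 25)
j(V) = 2 - 5*V² (j(V) = 2 - V*V*5 = 2 - V²*5 = 2 - 5*V²)
√(j(-53) + S(13)) = √((2 - 5*(-53)²) + 25) = √((2 - 5*2809) + 25) = √((2 - 14045) + 25) = √(-14043 + 25) = √(-14018) = I*√14018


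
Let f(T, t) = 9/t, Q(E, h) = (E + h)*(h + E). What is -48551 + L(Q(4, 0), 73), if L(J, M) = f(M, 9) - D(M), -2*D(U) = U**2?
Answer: -91771/2 ≈ -45886.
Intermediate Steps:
Q(E, h) = (E + h)**2 (Q(E, h) = (E + h)*(E + h) = (E + h)**2)
D(U) = -U**2/2
L(J, M) = 1 + M**2/2 (L(J, M) = 9/9 - (-1)*M**2/2 = 9*(1/9) + M**2/2 = 1 + M**2/2)
-48551 + L(Q(4, 0), 73) = -48551 + (1 + (1/2)*73**2) = -48551 + (1 + (1/2)*5329) = -48551 + (1 + 5329/2) = -48551 + 5331/2 = -91771/2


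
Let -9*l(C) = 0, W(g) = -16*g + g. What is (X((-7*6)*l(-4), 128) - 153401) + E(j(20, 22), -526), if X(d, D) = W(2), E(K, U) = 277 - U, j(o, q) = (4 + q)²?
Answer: -152628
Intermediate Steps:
W(g) = -15*g
l(C) = 0 (l(C) = -⅑*0 = 0)
X(d, D) = -30 (X(d, D) = -15*2 = -30)
(X((-7*6)*l(-4), 128) - 153401) + E(j(20, 22), -526) = (-30 - 153401) + (277 - 1*(-526)) = -153431 + (277 + 526) = -153431 + 803 = -152628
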